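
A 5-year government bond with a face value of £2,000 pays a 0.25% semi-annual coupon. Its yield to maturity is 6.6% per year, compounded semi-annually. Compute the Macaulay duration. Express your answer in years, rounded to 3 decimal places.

Periodic yield y = 0.033. Discount each cash flow and weight by its period:
  t   CF        PV=CF/(1+0.033)^t    t·PV
  1         2.50         2.4201         2.4201
  2         2.50         2.3428         4.6856
  3         2.50         2.2680         6.8039
  4         2.50         2.1955         8.7821
  5         2.50         2.1254        10.6269
  6         2.50         2.0575        12.3449
  7         2.50         1.9918        13.9423
  8         2.50         1.9281        15.4251
  9         2.50         1.8665        16.7989
  10    2,002.50     1,447.3358    14,473.3582
  Σ                  1,466.5316    14,565.1882
Price P = Σ PV = 1,466.5316.
Macaulay duration = Σ(t·PV) / P = 14,565.1882 / 1,466.5316 = 9.93172 half-year periods.
In years: 9.93172 / 2 = 4.96586 years.

4.966 years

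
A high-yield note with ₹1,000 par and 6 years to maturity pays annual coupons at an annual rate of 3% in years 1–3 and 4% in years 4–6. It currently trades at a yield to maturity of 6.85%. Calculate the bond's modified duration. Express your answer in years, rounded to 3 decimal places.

Periodic yield y = 0.0685. First find Macaulay duration:
  t   CF        PV=CF/(1+0.0685)^t    t·PV
  1        30.00        28.0767        28.0767
  2        30.00        26.2768        52.5536
  3        30.00        24.5922        73.7766
  4        40.00        30.6875       122.7501
  5        40.00        28.7202       143.6010
  6     1,040.00       698.8536     4,193.1213
  Σ                    837.2070     4,613.8794
P = 837.2070; Macaulay duration = 4,613.8794 / 837.2070 = 5.51104 years.
Modified duration = D_Mac / (1 + y) = 5.51104 / 1.0685 = 5.15773 years.

5.158 years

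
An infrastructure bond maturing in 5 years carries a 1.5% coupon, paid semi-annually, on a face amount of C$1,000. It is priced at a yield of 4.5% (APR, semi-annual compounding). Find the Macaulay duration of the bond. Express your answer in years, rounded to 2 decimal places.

4.82 years

Periodic yield y = 0.0225. Discount each cash flow and weight by its period:
  t   CF        PV=CF/(1+0.0225)^t    t·PV
  1         7.50         7.3350         7.3350
  2         7.50         7.1736        14.3471
  3         7.50         7.0157        21.0471
  4         7.50         6.8613        27.4453
  5         7.50         6.7103        33.5517
  6         7.50         6.5627        39.3761
  7         7.50         6.4183        44.9279
  8         7.50         6.2770        50.2163
  9         7.50         6.1389        55.2502
  10    1,007.50       806.5140     8,065.1396
  Σ                    867.0068     8,358.6363
Price P = Σ PV = 867.0068.
Macaulay duration = Σ(t·PV) / P = 8,358.6363 / 867.0068 = 9.64080 half-year periods.
In years: 9.64080 / 2 = 4.82040 years.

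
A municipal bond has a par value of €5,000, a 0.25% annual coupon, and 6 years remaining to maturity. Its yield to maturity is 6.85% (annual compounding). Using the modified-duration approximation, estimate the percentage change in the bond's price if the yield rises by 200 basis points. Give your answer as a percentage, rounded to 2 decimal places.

-11.14%

Periodic yield y = 0.0685. Modified duration first:
  t   CF        PV=CF/(1+0.0685)^t    t·PV
  1        12.50        11.6986        11.6986
  2        12.50        10.9487        21.8973
  3        12.50        10.2468        30.7403
  4        12.50         9.5899        38.3594
  5        12.50         8.9751        44.8753
  6     5,012.50     3,368.2726    20,209.6353
  Σ                  3,419.7315    20,357.2063
P = 3,419.7315; D_Mac = 5.95287 yrs; D_mod = 5.95287/(1+0.0685) = 5.57124 yrs.
ΔP/P ≈ -D_mod · Δy = -5.57124 × (+0.02) = -0.111425 = -11.1425%.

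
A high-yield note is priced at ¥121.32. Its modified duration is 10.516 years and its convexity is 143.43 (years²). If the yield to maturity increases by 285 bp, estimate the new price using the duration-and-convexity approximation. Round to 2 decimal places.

Duration effect: -D_mod·Δy = -10.516 × (+0.0285) = -0.299706
Convexity effect: ½·C·(Δy)² = 0.5 × 143.43 × (0.0285)² = +0.05825050875
ΔP/P ≈ -0.299706 + 0.05825050875 = -0.24145549125
New price ≈ 121.32 × (1 - 0.24145549125) = 92.02661980155.

¥92.03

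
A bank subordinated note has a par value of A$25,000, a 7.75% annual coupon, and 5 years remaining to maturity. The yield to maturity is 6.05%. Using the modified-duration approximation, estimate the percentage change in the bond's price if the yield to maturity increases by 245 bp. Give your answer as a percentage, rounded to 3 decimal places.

Periodic yield y = 0.0605. Modified duration first:
  t   CF        PV=CF/(1+0.0605)^t    t·PV
  1     1,937.50     1,826.9684     1,826.9684
  2     1,937.50     1,722.7425     3,445.4850
  3     1,937.50     1,624.4625     4,873.3875
  4     1,937.50     1,531.7893     6,127.1570
  5    26,937.50    20,081.8595   100,409.2973
  Σ                 26,787.8221   116,682.2952
P = 26,787.8221; D_Mac = 4.35580 yrs; D_mod = 4.35580/(1+0.0605) = 4.10730 yrs.
ΔP/P ≈ -D_mod · Δy = -4.10730 × (+0.0245) = -0.100629 = -10.0629%.

-10.063%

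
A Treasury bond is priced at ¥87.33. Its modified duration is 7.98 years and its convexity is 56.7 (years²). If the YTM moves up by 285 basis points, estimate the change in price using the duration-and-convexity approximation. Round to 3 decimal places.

Duration effect: -D_mod·Δy = -7.98 × (+0.0285) = -0.227430
Convexity effect: ½·C·(Δy)² = 0.5 × 56.7 × (0.0285)² = +0.0230272875
ΔP/P ≈ -0.227430 + 0.0230272875 = -0.2044027125
ΔP ≈ 87.33 × (-0.2044027125) = -17.850488882625.

-¥17.850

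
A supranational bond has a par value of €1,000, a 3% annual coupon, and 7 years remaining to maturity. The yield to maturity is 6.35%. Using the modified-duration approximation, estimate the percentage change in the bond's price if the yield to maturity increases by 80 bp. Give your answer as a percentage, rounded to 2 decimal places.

Periodic yield y = 0.0635. Modified duration first:
  t   CF        PV=CF/(1+0.0635)^t    t·PV
  1        30.00        28.2087        28.2087
  2        30.00        26.5244        53.0489
  3        30.00        24.9407        74.8221
  4        30.00        23.4515        93.8061
  5        30.00        22.0513       110.2564
  6        30.00        20.7346       124.4078
  7     1,030.00       669.3831     4,685.6819
  Σ                    815.2945     5,170.2320
P = 815.2945; D_Mac = 6.34155 yrs; D_mod = 6.34155/(1+0.0635) = 5.96291 yrs.
ΔP/P ≈ -D_mod · Δy = -5.96291 × (+0.008) = -0.047703 = -4.7703%.

-4.77%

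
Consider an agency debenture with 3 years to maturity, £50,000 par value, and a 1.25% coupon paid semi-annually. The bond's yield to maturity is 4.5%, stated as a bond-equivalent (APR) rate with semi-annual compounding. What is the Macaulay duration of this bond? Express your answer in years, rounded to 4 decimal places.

2.9511 years

Periodic yield y = 0.0225. Discount each cash flow and weight by its period:
  t   CF        PV=CF/(1+0.0225)^t    t·PV
  1       312.50       305.6235       305.6235
  2       312.50       298.8983       597.7965
  3       312.50       292.3210       876.9631
  4       312.50       285.8885     1,143.5542
  5       312.50       279.5976     1,397.9880
  6    50,312.50    44,024.6587   264,147.9521
  Σ                 45,486.9876   268,469.8774
Price P = Σ PV = 45,486.9876.
Macaulay duration = Σ(t·PV) / P = 268,469.8774 / 45,486.9876 = 5.90212 half-year periods.
In years: 5.90212 / 2 = 2.95106 years.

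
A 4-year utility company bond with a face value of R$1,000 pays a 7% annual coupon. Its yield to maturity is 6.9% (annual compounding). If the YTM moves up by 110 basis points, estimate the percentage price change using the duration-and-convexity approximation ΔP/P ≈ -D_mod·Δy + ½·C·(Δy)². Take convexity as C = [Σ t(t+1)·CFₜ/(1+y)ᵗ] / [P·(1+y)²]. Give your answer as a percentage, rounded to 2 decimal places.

-3.64%

With y = 0.069:
  t   CF        PV=CF/(1+0.069)^t    t·PV        t(t+1)·PV
  1        70.00        65.4818        65.4818         130.9635
  2        70.00        61.2552       122.5103         367.5309
  3        70.00        57.3014       171.9041         687.6163
  4     1,070.00       819.3566     3,277.4264      16,387.1320
  Σ                  1,003.3949     3,637.3225      17,573.2428
P = 1,003.3949; D_Mac = 3.62502 yrs; D_mod = 3.39103 yrs; C = 15.32585.
Duration effect: -3.39103 × (+0.011) = -0.037301
Convexity effect: 0.5 × 15.32585 × (0.011)² = +0.0009272
ΔP/P ≈ -0.037301 + 0.0009272 = -0.036374 = -3.6374%.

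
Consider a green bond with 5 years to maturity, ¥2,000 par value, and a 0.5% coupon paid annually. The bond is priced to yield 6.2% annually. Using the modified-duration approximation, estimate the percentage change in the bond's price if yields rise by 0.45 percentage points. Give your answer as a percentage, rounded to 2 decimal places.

Periodic yield y = 0.062. Modified duration first:
  t   CF        PV=CF/(1+0.062)^t    t·PV
  1        10.00         9.4162         9.4162
  2        10.00         8.8665        17.7329
  3        10.00         8.3488        25.0465
  4        10.00         7.8614        31.4457
  5     2,010.00     1,487.8991     7,439.4954
  Σ                  1,522.3920     7,523.1368
P = 1,522.3920; D_Mac = 4.94166 yrs; D_mod = 4.94166/(1+0.062) = 4.65316 yrs.
ΔP/P ≈ -D_mod · Δy = -4.65316 × (+0.0045) = -0.020939 = -2.0939%.

-2.09%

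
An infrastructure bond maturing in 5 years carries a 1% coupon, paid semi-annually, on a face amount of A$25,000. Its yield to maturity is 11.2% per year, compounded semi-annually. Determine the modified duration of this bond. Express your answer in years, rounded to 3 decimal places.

Periodic yield y = 0.056. First find Macaulay duration:
  t   CF        PV=CF/(1+0.056)^t    t·PV
  1       125.00       118.3712       118.3712
  2       125.00       112.0940       224.1879
  3       125.00       106.1496       318.4487
  4       125.00       100.5204       402.0817
  5       125.00        95.1898       475.9490
  6       125.00        90.1419       540.8511
  7       125.00        85.3616       597.5313
  8       125.00        80.8349       646.6788
  9       125.00        76.5482       688.9334
  10   25,125.00    14,570.2461   145,702.4614
  Σ                 15,435.4576   149,715.4946
P = 15,435.4576; Macaulay duration = 149,715.4946 / 15,435.4576 = 9.69945 half-year periods = 4.84973 years.
Modified duration = D_Mac / (1 + y) = 4.84973 / 1.056 = 4.59254 years.

4.593 years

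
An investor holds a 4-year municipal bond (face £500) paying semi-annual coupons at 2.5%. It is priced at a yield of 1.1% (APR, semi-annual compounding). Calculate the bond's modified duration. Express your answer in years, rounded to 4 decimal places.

Periodic yield y = 0.0055. First find Macaulay duration:
  t   CF        PV=CF/(1+0.0055)^t    t·PV
  1         6.25         6.2158         6.2158
  2         6.25         6.1818        12.3636
  3         6.25         6.1480        18.4440
  4         6.25         6.1144        24.4575
  5         6.25         6.0809        30.4046
  6         6.25         6.0477        36.2860
  7         6.25         6.0146        42.1021
  8       506.25       484.5163     3,876.1308
  Σ                    527.3195     4,046.4044
P = 527.3195; Macaulay duration = 4,046.4044 / 527.3195 = 7.67353 half-year periods = 3.83677 years.
Modified duration = D_Mac / (1 + y) = 3.83677 / 1.0055 = 3.81578 years.

3.8158 years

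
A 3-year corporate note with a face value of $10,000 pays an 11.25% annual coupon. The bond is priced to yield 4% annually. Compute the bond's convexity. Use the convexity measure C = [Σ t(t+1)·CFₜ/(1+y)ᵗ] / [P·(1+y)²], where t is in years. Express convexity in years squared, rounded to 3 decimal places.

9.782

With y = 0.04:
  t   CF        PV=CF/(1+0.04)^t    t·PV        t(t+1)·PV
  1     1,125.00     1,081.7308     1,081.7308       2,163.4615
  2     1,125.00     1,040.1257     2,080.2515       6,240.7544
  3    11,125.00     9,890.0845    29,670.2535     118,681.0139
  Σ                 12,011.9410    32,832.2357     127,085.2299
P = 12,011.9410.
Convexity = Σ t(t+1)·PV / [P·(1+y)²] = 127,085.2299 / (12,011.9410 × 1.081600) = 9.78172.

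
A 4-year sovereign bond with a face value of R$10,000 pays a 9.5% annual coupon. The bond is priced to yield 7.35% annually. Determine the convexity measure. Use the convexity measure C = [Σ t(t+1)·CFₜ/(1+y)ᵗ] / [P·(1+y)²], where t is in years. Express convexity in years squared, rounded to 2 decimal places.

With y = 0.0735:
  t   CF        PV=CF/(1+0.0735)^t    t·PV        t(t+1)·PV
  1       950.00       884.9558       884.9558       1,769.9115
  2       950.00       824.3649     1,648.7299       4,946.1896
  3       950.00       767.9226     2,303.7679       9,215.0714
  4    10,950.00     8,245.2898    32,981.1592     164,905.7958
  Σ                 10,722.5331    37,818.6126     180,836.9683
P = 10,722.5331.
Convexity = Σ t(t+1)·PV / [P·(1+y)²] = 180,836.9683 / (10,722.5331 × 1.152402) = 14.63476.

14.63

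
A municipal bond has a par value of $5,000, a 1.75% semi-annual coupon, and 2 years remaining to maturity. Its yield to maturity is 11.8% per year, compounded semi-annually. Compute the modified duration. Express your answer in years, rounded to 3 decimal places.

1.861 years

Periodic yield y = 0.059. First find Macaulay duration:
  t   CF        PV=CF/(1+0.059)^t    t·PV
  1        43.75        41.3126        41.3126
  2        43.75        39.0109        78.0218
  3        43.75        36.8375       110.5125
  4     5,043.75     4,010.2340    16,040.9359
  Σ                  4,127.3949    16,270.7828
P = 4,127.3949; Macaulay duration = 16,270.7828 / 4,127.3949 = 3.94214 half-year periods = 1.97107 years.
Modified duration = D_Mac / (1 + y) = 1.97107 / 1.059 = 1.86126 years.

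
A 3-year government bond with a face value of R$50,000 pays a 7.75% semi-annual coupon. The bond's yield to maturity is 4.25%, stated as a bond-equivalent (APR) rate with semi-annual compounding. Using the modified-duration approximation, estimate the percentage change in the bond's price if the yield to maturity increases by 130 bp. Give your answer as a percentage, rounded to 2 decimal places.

Periodic yield y = 0.02125. Modified duration first:
  t   CF        PV=CF/(1+0.02125)^t    t·PV
  1     1,937.50     1,897.1848     1,897.1848
  2     1,937.50     1,857.7085     3,715.4170
  3     1,937.50     1,819.0536     5,457.1609
  4     1,937.50     1,781.2031     7,124.8122
  5     1,937.50     1,744.1401     8,720.7004
  6    51,937.50    45,781.3530   274,688.1183
  Σ                 54,880.6432   301,603.3937
P = 54,880.6432; D_Mac = 5.49562 half-year periods = 2.74781 yrs; D_mod = 2.74781/(1+0.02125) = 2.69064 yrs.
ΔP/P ≈ -D_mod · Δy = -2.69064 × (+0.013) = -0.034978 = -3.4978%.

-3.50%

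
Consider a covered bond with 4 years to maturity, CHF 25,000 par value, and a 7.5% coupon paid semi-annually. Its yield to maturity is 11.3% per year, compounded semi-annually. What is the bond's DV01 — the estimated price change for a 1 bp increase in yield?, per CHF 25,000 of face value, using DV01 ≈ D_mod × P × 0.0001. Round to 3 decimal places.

CHF 7.275

Periodic yield y = 0.0565.
  t   CF        PV=CF/(1+0.0565)^t    t·PV
  1       937.50       887.3639       887.3639
  2       937.50       839.9091     1,679.8181
  3       937.50       794.9920     2,384.9761
  4       937.50       752.4771     3,009.9083
  5       937.50       712.2358     3,561.1788
  6       937.50       674.1465     4,044.8789
  7       937.50       638.0942     4,466.6591
  8    25,937.50    16,709.8327   133,678.6620
  Σ                 22,009.0512   153,713.4451
P = 22,009.0512; D_Mac = 6.98410 half-year periods = 3.49205 yrs; D_mod = 3.30530 yrs.
DV01 ≈ 3.30530 × 22,009.0512 × 0.0001 = 7.274654.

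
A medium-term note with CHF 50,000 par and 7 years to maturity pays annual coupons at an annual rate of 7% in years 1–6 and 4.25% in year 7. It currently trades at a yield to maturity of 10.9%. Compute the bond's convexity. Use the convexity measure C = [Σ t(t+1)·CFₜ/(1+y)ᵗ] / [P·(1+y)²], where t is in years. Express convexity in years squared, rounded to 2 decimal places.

33.58

With y = 0.109:
  t   CF        PV=CF/(1+0.109)^t    t·PV        t(t+1)·PV
  1     3,500.00     3,155.9964     3,155.9964       6,311.9928
  2     3,500.00     2,845.8038     5,691.6076      17,074.8227
  3     3,500.00     2,566.0990     7,698.2970      30,793.1879
  4     3,500.00     2,313.8855     9,255.5419      46,277.7095
  5     3,500.00     2,086.4612    10,432.3060      62,593.8361
  6     3,500.00     1,881.3897    11,288.3383      79,018.3684
  7    52,125.00    25,265.3457   176,857.4199   1,414,859.3591
  Σ                 40,114.9813   224,379.5071   1,656,929.2764
P = 40,114.9813.
Convexity = Σ t(t+1)·PV / [P·(1+y)²] = 1,656,929.2764 / (40,114.9813 × 1.229881) = 33.58414.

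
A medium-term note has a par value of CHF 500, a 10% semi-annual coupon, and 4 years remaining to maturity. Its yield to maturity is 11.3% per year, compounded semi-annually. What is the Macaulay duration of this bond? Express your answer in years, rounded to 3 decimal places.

3.378 years

Periodic yield y = 0.0565. Discount each cash flow and weight by its period:
  t   CF        PV=CF/(1+0.0565)^t    t·PV
  1        25.00        23.6630        23.6630
  2        25.00        22.3976        44.7952
  3        25.00        21.1998        63.5994
  4        25.00        20.0661        80.2642
  5        25.00        18.9930        94.9648
  6        25.00        17.9772       107.8634
  7        25.00        17.0158       119.1109
  8       525.00       338.2231     2,705.7850
  Σ                    479.5356     3,240.0458
Price P = Σ PV = 479.5356.
Macaulay duration = Σ(t·PV) / P = 3,240.0458 / 479.5356 = 6.75663 half-year periods.
In years: 6.75663 / 2 = 3.37832 years.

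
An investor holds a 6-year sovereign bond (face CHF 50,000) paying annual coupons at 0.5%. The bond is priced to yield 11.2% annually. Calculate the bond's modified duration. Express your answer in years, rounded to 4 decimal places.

5.2991 years

Periodic yield y = 0.112. First find Macaulay duration:
  t   CF        PV=CF/(1+0.112)^t    t·PV
  1       250.00       224.8201       224.8201
  2       250.00       202.1764       404.3528
  3       250.00       181.8133       545.4399
  4       250.00       163.5012       654.0047
  5       250.00       147.0334       735.1671
  6    50,250.00    26,577.0848   159,462.5090
  Σ                 27,496.4293   162,026.2936
P = 27,496.4293; Macaulay duration = 162,026.2936 / 27,496.4293 = 5.89263 years.
Modified duration = D_Mac / (1 + y) = 5.89263 / 1.112 = 5.29913 years.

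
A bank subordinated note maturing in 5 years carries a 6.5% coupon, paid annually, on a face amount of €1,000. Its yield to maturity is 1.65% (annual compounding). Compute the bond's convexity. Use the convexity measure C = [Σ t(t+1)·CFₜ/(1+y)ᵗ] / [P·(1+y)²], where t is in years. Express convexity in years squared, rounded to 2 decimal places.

With y = 0.0165:
  t   CF        PV=CF/(1+0.0165)^t    t·PV        t(t+1)·PV
  1        65.00        63.9449        63.9449         127.8898
  2        65.00        62.9069       125.8139         377.4417
  3        65.00        61.8858       185.6575         742.6299
  4        65.00        60.8813       243.5251       1,217.6257
  5     1,065.00       981.3246     4,906.6231      29,439.7385
  Σ                  1,230.9436     5,525.5645      31,905.3256
P = 1,230.9436.
Convexity = Σ t(t+1)·PV / [P·(1+y)²] = 31,905.3256 / (1,230.9436 × 1.033272) = 25.08478.

25.08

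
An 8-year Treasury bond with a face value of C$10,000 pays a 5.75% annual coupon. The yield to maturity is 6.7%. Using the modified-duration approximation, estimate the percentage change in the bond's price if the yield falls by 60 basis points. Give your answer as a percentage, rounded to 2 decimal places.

+3.70%

Periodic yield y = 0.067. Modified duration first:
  t   CF        PV=CF/(1+0.067)^t    t·PV
  1       575.00       538.8941       538.8941
  2       575.00       505.0554     1,010.1108
  3       575.00       473.3415     1,420.0245
  4       575.00       443.6190     1,774.4761
  5       575.00       415.7629     2,078.8146
  6       575.00       389.6560     2,337.9358
  7       575.00       365.1883     2,556.3184
  8    10,575.00     6,294.5548    50,356.4386
  Σ                  9,426.0721    62,073.0129
P = 9,426.0721; D_Mac = 6.58525 yrs; D_mod = 6.58525/(1+0.067) = 6.17174 yrs.
ΔP/P ≈ -D_mod · Δy = -6.17174 × (-0.006) = +0.037030 = +3.7030%.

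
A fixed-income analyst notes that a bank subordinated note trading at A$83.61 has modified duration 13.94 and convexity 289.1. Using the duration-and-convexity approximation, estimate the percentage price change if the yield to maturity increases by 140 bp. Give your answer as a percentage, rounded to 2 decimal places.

-16.68%

Duration effect: -D_mod·Δy = -13.94 × (+0.014) = -0.195160
Convexity effect: ½·C·(Δy)² = 0.5 × 289.1 × (0.014)² = +0.0283318
ΔP/P ≈ -0.195160 + 0.0283318 = -0.1668282
= -16.68282%.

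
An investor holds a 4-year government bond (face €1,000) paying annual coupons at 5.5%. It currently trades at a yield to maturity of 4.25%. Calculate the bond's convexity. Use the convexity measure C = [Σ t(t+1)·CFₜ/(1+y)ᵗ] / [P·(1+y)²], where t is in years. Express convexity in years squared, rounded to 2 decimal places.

16.60

With y = 0.0425:
  t   CF        PV=CF/(1+0.0425)^t    t·PV        t(t+1)·PV
  1        55.00        52.7578        52.7578         105.5156
  2        55.00        50.6070       101.2140         303.6420
  3        55.00        48.5439       145.6316         582.5266
  4     1,055.00       893.1990     3,572.7958      17,863.9790
  Σ                  1,045.1076     3,872.3992      18,855.6632
P = 1,045.1076.
Convexity = Σ t(t+1)·PV / [P·(1+y)²] = 18,855.6632 / (1,045.1076 × 1.086806) = 16.60079.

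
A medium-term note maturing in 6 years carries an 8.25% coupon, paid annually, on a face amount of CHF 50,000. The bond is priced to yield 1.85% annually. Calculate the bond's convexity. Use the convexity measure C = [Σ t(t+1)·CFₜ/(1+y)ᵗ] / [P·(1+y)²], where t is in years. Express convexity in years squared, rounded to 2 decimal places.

With y = 0.0185:
  t   CF        PV=CF/(1+0.0185)^t    t·PV        t(t+1)·PV
  1     4,125.00     4,050.0736     4,050.0736       8,100.1473
  2     4,125.00     3,976.5082     7,953.0165      23,859.0494
  3     4,125.00     3,904.2791    11,712.8372      46,851.3489
  4     4,125.00     3,833.3619    15,333.4475      76,667.2376
  5     4,125.00     3,763.7328    18,818.6641     112,911.9846
  6    54,125.00    48,487.7140   290,926.2840   2,036,483.9879
  Σ                 68,015.6696   348,794.3229   2,304,873.7556
P = 68,015.6696.
Convexity = Σ t(t+1)·PV / [P·(1+y)²] = 2,304,873.7556 / (68,015.6696 × 1.037342) = 32.66751.

32.67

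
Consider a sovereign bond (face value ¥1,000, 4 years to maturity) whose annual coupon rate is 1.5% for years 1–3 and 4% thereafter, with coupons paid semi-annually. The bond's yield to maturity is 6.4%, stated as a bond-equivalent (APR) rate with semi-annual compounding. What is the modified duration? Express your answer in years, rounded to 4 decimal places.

Periodic yield y = 0.032. First find Macaulay duration:
  t   CF        PV=CF/(1+0.032)^t    t·PV
  1         7.50         7.2674         7.2674
  2         7.50         7.0421        14.0842
  3         7.50         6.8237        20.4712
  4         7.50         6.6121        26.4486
  5         7.50         6.4071        32.0356
  6         7.50         6.2084        37.2507
  7        20.00        16.0425       112.2975
  8     1,020.00       792.7981     6,342.3847
  Σ                    849.2016     6,592.2399
P = 849.2016; Macaulay duration = 6,592.2399 / 849.2016 = 7.76287 half-year periods = 3.88143 years.
Modified duration = D_Mac / (1 + y) = 3.88143 / 1.032 = 3.76108 years.

3.7611 years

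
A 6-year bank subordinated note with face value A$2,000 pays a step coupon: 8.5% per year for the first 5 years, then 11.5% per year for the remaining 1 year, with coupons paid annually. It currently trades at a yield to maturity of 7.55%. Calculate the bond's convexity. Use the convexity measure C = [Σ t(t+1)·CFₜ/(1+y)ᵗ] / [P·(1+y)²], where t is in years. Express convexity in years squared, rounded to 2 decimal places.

With y = 0.0755:
  t   CF        PV=CF/(1+0.0755)^t    t·PV        t(t+1)·PV
  1       170.00       158.0660       158.0660         316.1320
  2       170.00       146.9698       293.9396         881.8188
  3       170.00       136.6525       409.9576       1,639.8304
  4       170.00       127.0595       508.2381       2,541.1907
  5       170.00       118.1400       590.6998       3,544.1990
  6     2,230.00     1,440.9283     8,645.5699      60,518.9891
  Σ                  2,127.8162    10,606.4711      69,442.1600
P = 2,127.8162.
Convexity = Σ t(t+1)·PV / [P·(1+y)²] = 69,442.1600 / (2,127.8162 × 1.156700) = 28.21424.

28.21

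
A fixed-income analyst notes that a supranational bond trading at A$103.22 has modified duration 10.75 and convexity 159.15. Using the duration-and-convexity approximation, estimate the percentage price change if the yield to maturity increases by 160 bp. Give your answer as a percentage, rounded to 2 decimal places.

Duration effect: -D_mod·Δy = -10.75 × (+0.016) = -0.172000
Convexity effect: ½·C·(Δy)² = 0.5 × 159.15 × (0.016)² = +0.0203712
ΔP/P ≈ -0.172000 + 0.0203712 = -0.1516288
= -15.16288%.

-15.16%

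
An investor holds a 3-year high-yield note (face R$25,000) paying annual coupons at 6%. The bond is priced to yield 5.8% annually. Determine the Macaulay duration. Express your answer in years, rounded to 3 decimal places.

Periodic yield y = 0.058. Discount each cash flow and weight by its year:
  t   CF        PV=CF/(1+0.058)^t    t·PV
  1     1,500.00     1,417.7694     1,417.7694
  2     1,500.00     1,340.0467     2,680.0933
  3    26,500.00    22,376.3306    67,128.9919
  Σ                 25,134.1467    71,226.8547
Price P = Σ PV = 25,134.1467.
Macaulay duration = Σ(t·PV) / P = 71,226.8547 / 25,134.1467 = 2.83387 years.

2.834 years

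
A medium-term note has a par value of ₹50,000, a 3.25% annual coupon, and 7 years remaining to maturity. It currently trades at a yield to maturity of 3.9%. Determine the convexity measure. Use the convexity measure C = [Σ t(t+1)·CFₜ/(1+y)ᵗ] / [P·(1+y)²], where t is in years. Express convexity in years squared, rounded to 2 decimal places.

45.58

With y = 0.039:
  t   CF        PV=CF/(1+0.039)^t    t·PV        t(t+1)·PV
  1     1,625.00     1,564.0038     1,564.0038       3,128.0077
  2     1,625.00     1,505.2973     3,010.5945       9,031.7835
  3     1,625.00     1,448.7943     4,346.3828      17,385.5314
  4     1,625.00     1,394.4122     5,577.6488      27,888.2441
  5     1,625.00     1,342.0714     6,710.3571      40,262.1426
  6     1,625.00     1,291.6953     7,750.1718      54,251.2027
  7    51,625.00    39,495.8288   276,470.8016   2,211,766.4131
  Σ                 48,042.1031   305,429.9606   2,363,713.3250
P = 48,042.1031.
Convexity = Σ t(t+1)·PV / [P·(1+y)²] = 2,363,713.3250 / (48,042.1031 × 1.079521) = 45.57658.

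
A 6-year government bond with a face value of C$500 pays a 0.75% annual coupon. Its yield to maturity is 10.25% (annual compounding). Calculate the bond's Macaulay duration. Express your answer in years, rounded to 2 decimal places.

Periodic yield y = 0.1025. Discount each cash flow and weight by its year:
  t   CF        PV=CF/(1+0.1025)^t    t·PV
  1         3.75         3.4014         3.4014
  2         3.75         3.0851         6.1703
  3         3.75         2.7983         8.3949
  4         3.75         2.5381        10.1526
  5         3.75         2.3022        11.5109
  6       503.75       280.5068     1,683.0411
  Σ                    294.6320     1,722.6711
Price P = Σ PV = 294.6320.
Macaulay duration = Σ(t·PV) / P = 1,722.6711 / 294.6320 = 5.84686 years.

5.85 years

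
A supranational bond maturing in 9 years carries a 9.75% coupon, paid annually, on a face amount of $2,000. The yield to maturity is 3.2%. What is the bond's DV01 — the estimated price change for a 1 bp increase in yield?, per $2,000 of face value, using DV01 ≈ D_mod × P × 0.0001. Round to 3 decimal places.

Periodic yield y = 0.032.
  t   CF        PV=CF/(1+0.032)^t    t·PV
  1       195.00       188.9535       188.9535
  2       195.00       183.0945       366.1889
  3       195.00       177.4171       532.2514
  4       195.00       171.9158       687.6632
  5       195.00       166.5851       832.9254
  6       195.00       161.4197       968.5180
  7       195.00       156.4144     1,094.9008
  8       195.00       151.5643     1,212.5147
  9     2,195.00     1,653.1690    14,878.5209
  Σ                  3,010.5334    20,762.4368
P = 3,010.5334; D_Mac = 6.89660 yrs; D_mod = 6.68275 yrs.
DV01 ≈ 6.68275 × 3,010.5334 × 0.0001 = 2.011864.

$2.012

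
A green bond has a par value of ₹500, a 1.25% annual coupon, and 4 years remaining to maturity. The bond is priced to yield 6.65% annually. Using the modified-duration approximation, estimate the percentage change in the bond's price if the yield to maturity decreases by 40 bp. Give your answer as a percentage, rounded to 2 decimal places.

+1.47%

Periodic yield y = 0.0665. Modified duration first:
  t   CF        PV=CF/(1+0.0665)^t    t·PV
  1         6.25         5.8603         5.8603
  2         6.25         5.4949        10.9898
  3         6.25         5.1523        15.4568
  4       506.25       391.3106     1,565.2423
  Σ                    407.8180     1,597.5492
P = 407.8180; D_Mac = 3.91731 yrs; D_mod = 3.91731/(1+0.0665) = 3.67305 yrs.
ΔP/P ≈ -D_mod · Δy = -3.67305 × (-0.004) = +0.014692 = +1.4692%.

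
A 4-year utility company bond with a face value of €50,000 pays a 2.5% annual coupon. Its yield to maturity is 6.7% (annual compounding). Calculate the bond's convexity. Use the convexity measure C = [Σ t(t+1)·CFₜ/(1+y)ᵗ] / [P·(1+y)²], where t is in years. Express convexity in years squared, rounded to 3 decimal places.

With y = 0.067:
  t   CF        PV=CF/(1+0.067)^t    t·PV        t(t+1)·PV
  1     1,250.00     1,171.5089     1,171.5089       2,343.0178
  2     1,250.00     1,097.9465     2,195.8930       6,587.6789
  3     1,250.00     1,029.0033     3,087.0098      12,348.0392
  4    51,250.00    39,539.9569   158,159.8278     790,799.1388
  Σ                 42,838.4156   164,614.2395     812,077.8748
P = 42,838.4156.
Convexity = Σ t(t+1)·PV / [P·(1+y)²] = 812,077.8748 / (42,838.4156 × 1.138489) = 16.65081.

16.651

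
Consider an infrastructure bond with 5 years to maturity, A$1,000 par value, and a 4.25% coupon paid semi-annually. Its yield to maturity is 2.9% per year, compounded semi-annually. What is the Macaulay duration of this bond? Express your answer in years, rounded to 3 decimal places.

Periodic yield y = 0.0145. Discount each cash flow and weight by its period:
  t   CF        PV=CF/(1+0.0145)^t    t·PV
  1        21.25        20.9463        20.9463
  2        21.25        20.6469        41.2938
  3        21.25        20.3518        61.0554
  4        21.25        20.0609        80.2437
  5        21.25        19.7742        98.8709
  6        21.25        19.4916       116.9494
  7        21.25        19.2130       134.4908
  8        21.25        18.9384       151.5069
  9        21.25        18.6677       168.0092
  10    1,021.25       884.3243     8,843.2429
  Σ                  1,062.4150     9,716.6093
Price P = Σ PV = 1,062.4150.
Macaulay duration = Σ(t·PV) / P = 9,716.6093 / 1,062.4150 = 9.14578 half-year periods.
In years: 9.14578 / 2 = 4.57289 years.

4.573 years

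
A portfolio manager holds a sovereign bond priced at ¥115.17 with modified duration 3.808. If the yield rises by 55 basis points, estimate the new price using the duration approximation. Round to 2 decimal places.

Duration approximation: ΔP/P ≈ -D_mod · Δy = -3.808 × (+0.0055) = -0.020944.
New price ≈ 115.17 × (1 - 0.020944) = 112.75787952.

¥112.76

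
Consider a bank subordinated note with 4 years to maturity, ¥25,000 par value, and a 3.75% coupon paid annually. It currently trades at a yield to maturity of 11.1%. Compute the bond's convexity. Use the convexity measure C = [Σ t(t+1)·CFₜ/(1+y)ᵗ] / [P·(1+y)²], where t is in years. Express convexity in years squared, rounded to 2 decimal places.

With y = 0.111:
  t   CF        PV=CF/(1+0.111)^t    t·PV        t(t+1)·PV
  1       937.50       843.8344       843.8344       1,687.6688
  2       937.50       759.5269     1,519.0538       4,557.1614
  3       937.50       683.6426     2,050.9277       8,203.7109
  4    25,937.50    17,024.4025    68,097.6100     340,488.0498
  Σ                 19,311.4063    72,511.4259     354,936.5908
P = 19,311.4063.
Convexity = Σ t(t+1)·PV / [P·(1+y)²] = 354,936.5908 / (19,311.4063 × 1.234321) = 14.89048.

14.89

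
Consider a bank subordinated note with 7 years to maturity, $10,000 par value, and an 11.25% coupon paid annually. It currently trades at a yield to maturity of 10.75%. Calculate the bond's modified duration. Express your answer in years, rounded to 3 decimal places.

Periodic yield y = 0.1075. First find Macaulay duration:
  t   CF        PV=CF/(1+0.1075)^t    t·PV
  1     1,125.00     1,015.8014     1,015.8014
  2     1,125.00       917.2021     1,834.4043
  3     1,125.00       828.1735     2,484.5204
  4     1,125.00       747.7864     2,991.1457
  5     1,125.00       675.2022     3,376.0110
  6     1,125.00       609.6634     3,657.9803
  7    11,125.00     5,443.6961    38,105.8730
  Σ                 10,237.5251    53,465.7361
P = 10,237.5251; Macaulay duration = 53,465.7361 / 10,237.5251 = 5.22253 years.
Modified duration = D_Mac / (1 + y) = 5.22253 / 1.1075 = 4.71560 years.

4.716 years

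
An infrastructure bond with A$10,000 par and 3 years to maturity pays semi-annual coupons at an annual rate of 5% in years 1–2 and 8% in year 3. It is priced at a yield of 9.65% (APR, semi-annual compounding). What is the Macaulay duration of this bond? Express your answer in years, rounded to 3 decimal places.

Periodic yield y = 0.04825. Discount each cash flow and weight by its period:
  t   CF        PV=CF/(1+0.04825)^t    t·PV
  1       250.00       238.4927       238.4927
  2       250.00       227.5151       455.0302
  3       250.00       217.0428       651.1284
  4       250.00       207.0525       828.2101
  5       400.00       316.0353     1,580.1767
  6    10,400.00     7,838.7012    47,032.2075
  Σ                  9,044.8398    50,785.2456
Price P = Σ PV = 9,044.8398.
Macaulay duration = Σ(t·PV) / P = 50,785.2456 / 9,044.8398 = 5.61483 half-year periods.
In years: 5.61483 / 2 = 2.80742 years.

2.807 years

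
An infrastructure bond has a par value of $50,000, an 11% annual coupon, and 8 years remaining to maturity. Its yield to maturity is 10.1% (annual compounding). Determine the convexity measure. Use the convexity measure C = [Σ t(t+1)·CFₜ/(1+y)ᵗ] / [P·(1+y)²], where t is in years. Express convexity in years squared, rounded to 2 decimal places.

37.80

With y = 0.101:
  t   CF        PV=CF/(1+0.101)^t    t·PV        t(t+1)·PV
  1     5,500.00     4,995.4587     4,995.4587       9,990.9173
  2     5,500.00     4,537.2013     9,074.4027      27,223.2080
  3     5,500.00     4,120.9821    12,362.9464      49,451.7857
  4     5,500.00     3,742.9447    14,971.7789      74,858.8945
  5     5,500.00     3,399.5865    16,997.9324     101,987.5947
  6     5,500.00     3,087.7261    18,526.3569     129,684.4982
  7     5,500.00     2,804.4742    19,631.3197     157,050.5580
  8    55,500.00    25,703.6282   205,629.0260   1,850,661.2337
  Σ                 52,392.0020   302,189.2217   2,400,908.6902
P = 52,392.0020.
Convexity = Σ t(t+1)·PV / [P·(1+y)²] = 2,400,908.6902 / (52,392.0020 × 1.212201) = 37.80385.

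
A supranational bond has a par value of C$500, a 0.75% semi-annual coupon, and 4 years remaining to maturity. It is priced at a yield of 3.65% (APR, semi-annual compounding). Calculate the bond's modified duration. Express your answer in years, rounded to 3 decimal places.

3.874 years

Periodic yield y = 0.01825. First find Macaulay duration:
  t   CF        PV=CF/(1+0.01825)^t    t·PV
  1        1.875         1.8414         1.8414
  2        1.875         1.8084         3.6168
  3        1.875         1.7760         5.3279
  4        1.875         1.7441         6.9766
  5        1.875         1.7129         8.5644
  6        1.875         1.6822        10.0931
  7        1.875         1.6520        11.5643
  8      501.875       434.2704     3,474.1631
  Σ                    446.4874     3,522.1476
P = 446.4874; Macaulay duration = 3,522.1476 / 446.4874 = 7.88857 half-year periods = 3.94429 years.
Modified duration = D_Mac / (1 + y) = 3.94429 / 1.01825 = 3.87359 years.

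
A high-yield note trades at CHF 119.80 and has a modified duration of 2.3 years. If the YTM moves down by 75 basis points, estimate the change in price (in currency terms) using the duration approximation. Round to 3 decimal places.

Duration approximation: ΔP/P ≈ -D_mod · Δy = -2.3 × (-0.0075) = +0.017250.
ΔP ≈ 119.80 × (+0.017250) = +2.06655.

+CHF 2.067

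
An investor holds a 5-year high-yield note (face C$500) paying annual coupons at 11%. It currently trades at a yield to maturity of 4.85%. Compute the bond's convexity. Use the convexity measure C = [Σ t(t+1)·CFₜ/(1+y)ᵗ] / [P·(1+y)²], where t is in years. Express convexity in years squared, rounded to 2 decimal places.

With y = 0.0485:
  t   CF        PV=CF/(1+0.0485)^t    t·PV        t(t+1)·PV
  1        55.00        52.4559        52.4559         104.9118
  2        55.00        50.0295       100.0589         300.1768
  3        55.00        47.7153       143.1458         572.5832
  4        55.00        45.5081       182.0325         910.1625
  5       555.00       437.9765     2,189.8825      13,139.2950
  Σ                    633.6852     2,667.5756      15,027.1293
P = 633.6852.
Convexity = Σ t(t+1)·PV / [P·(1+y)²] = 15,027.1293 / (633.6852 × 1.099352) = 21.57077.

21.57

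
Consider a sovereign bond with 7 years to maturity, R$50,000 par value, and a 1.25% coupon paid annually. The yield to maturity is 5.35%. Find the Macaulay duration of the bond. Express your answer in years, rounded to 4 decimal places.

6.7008 years

Periodic yield y = 0.0535. Discount each cash flow and weight by its year:
  t   CF        PV=CF/(1+0.0535)^t    t·PV
  1       625.00       593.2606       593.2606
  2       625.00       563.1329     1,126.2659
  3       625.00       534.5353     1,603.6059
  4       625.00       507.3899     2,029.5598
  5       625.00       481.6231     2,408.1155
  6       625.00       457.1648     2,742.9888
  7    50,625.00    35,149.8322   246,048.8257
  Σ                 38,286.9389   256,552.6222
Price P = Σ PV = 38,286.9389.
Macaulay duration = Σ(t·PV) / P = 256,552.6222 / 38,286.9389 = 6.70079 years.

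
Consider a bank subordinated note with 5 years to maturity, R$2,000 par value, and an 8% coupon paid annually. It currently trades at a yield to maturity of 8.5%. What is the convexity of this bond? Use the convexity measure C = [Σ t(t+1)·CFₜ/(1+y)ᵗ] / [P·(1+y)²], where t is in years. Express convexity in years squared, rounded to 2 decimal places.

With y = 0.085:
  t   CF        PV=CF/(1+0.085)^t    t·PV        t(t+1)·PV
  1       160.00       147.4654       147.4654         294.9309
  2       160.00       135.9128       271.8257         815.4771
  3       160.00       125.2653       375.7959       1,503.1835
  4       160.00       115.4519       461.8075       2,309.0377
  5     2,160.00     1,436.4981     7,182.4906      43,094.9434
  Σ                  1,960.5936     8,439.3851      48,017.5726
P = 1,960.5936.
Convexity = Σ t(t+1)·PV / [P·(1+y)²] = 48,017.5726 / (1,960.5936 × 1.177225) = 20.80430.

20.80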